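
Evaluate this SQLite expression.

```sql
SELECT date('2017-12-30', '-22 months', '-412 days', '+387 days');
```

2016-02-05

Adding -22 months to 2017-12-30 targets 2016-02-30. February 2016 has only 29 days, so SQLite normalizes the 1-day overflow forward to 2016-03-01.
Applying '-412 days' to 2016-03-01: counting 412 days back gives 2015-01-14.
Applying '+387 days' to 2015-01-14: counting 387 days forward gives 2016-02-05.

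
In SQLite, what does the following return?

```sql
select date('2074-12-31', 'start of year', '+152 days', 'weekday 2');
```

`start of year` rewinds 2074-12-31 to 2074-01-01.
Applying '+152 days' to 2074-01-01: counting 152 days forward gives 2074-06-02.
`weekday 2` advances to the next Tuesday; 2074-06-02 is a Saturday, so it moves forward to 2074-06-05.

2074-06-05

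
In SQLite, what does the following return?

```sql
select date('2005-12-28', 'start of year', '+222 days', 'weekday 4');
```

2005-08-11

`start of year` rewinds 2005-12-28 to 2005-01-01.
Applying '+222 days' to 2005-01-01: counting 222 days forward gives 2005-08-11.
`weekday 4` advances to the next Thursday; 2005-08-11 is already a Thursday, so it stays at 2005-08-11.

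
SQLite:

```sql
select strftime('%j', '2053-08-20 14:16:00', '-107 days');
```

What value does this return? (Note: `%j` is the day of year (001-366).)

First apply '-107 days': 2053-08-20 14:16:00 → 2053-05-05 14:16:00.
Day-of-year for 2053-05-05: days since 2053-01-01 inclusive = 125, zero-padded to 125.

125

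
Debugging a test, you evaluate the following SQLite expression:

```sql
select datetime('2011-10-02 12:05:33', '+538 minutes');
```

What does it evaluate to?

2011-10-02 21:03:33

538 minutes = 8h 58m; +538 minutes from 2011-10-02 12:05:33 is 2011-10-02 21:03:33.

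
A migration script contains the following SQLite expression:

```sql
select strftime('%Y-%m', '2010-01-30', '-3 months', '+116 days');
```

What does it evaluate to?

First apply '-3 months', '+116 days': 2010-01-30 → 2010-02-23.
`%Y-%m` extracts the year-month: 2010-02.

2010-02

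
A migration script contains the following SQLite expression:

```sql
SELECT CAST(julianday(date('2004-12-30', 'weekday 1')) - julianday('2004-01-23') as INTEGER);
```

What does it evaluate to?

346

`weekday 1` advances to the next Monday; 2004-12-30 is a Thursday, so it moves forward to 2005-01-03.
8 days remain in January 2004 after the 23rd (31 − 23).
Full months from February 2004 through December 2004 contribute their day counts.
Then 3 days into January 2005.
Total: 8 + 29 + 31 + 30 + 31 + 30 + 31 + 31 + 30 + 31 + 30 + 31 + 3 = 346.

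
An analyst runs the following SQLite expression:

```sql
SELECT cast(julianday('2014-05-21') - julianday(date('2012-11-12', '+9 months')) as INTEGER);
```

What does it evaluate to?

Adding +9 months to 2012-11-12 gives 2013-08-12.
19 days remain in August 2013 after the 12th (31 − 12).
Full months from September 2013 through April 2014 contribute their day counts.
Then 21 days into May 2014.
Total: 19 + 30 + 31 + 30 + 31 + 31 + 28 + 31 + 30 + 21 = 282.

282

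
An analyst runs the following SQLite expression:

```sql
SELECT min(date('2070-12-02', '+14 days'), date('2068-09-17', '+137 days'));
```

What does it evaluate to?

2069-02-01

date('2070-12-02', '+14 days') → 2070-12-16.
date('2068-09-17', '+137 days') → 2069-02-01.
Earlier of the two is 2069-02-01.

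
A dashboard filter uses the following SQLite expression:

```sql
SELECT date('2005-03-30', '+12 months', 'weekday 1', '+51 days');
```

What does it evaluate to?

2006-05-24

Adding +12 months to 2005-03-30 gives 2006-03-30.
`weekday 1` advances to the next Monday; 2006-03-30 is a Thursday, so it moves forward to 2006-04-03.
Applying '+51 days' to 2006-04-03: counting 51 days forward gives 2006-05-24.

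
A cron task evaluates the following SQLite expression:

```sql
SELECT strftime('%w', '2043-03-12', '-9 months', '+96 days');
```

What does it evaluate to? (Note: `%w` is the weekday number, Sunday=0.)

2

First apply '-9 months', '+96 days': 2043-03-12 → 2042-09-16.
2042-09-16 is a Tuesday; with Sunday=0 that is 2.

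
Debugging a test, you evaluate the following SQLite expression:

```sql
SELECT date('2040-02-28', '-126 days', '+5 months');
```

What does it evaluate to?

2040-03-25

Applying '-126 days' to 2040-02-28: counting 126 days back gives 2039-10-25.
Adding +5 months to 2039-10-25 gives 2040-03-25.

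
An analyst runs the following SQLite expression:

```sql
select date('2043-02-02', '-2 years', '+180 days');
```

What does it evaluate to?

2041-08-01

Adding -2 years to 2043-02-02 gives 2041-02-02.
Applying '+180 days' to 2041-02-02: counting 180 days forward gives 2041-08-01.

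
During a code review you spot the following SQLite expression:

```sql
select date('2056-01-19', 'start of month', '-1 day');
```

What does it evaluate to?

`start of month` rewinds 2056-01-19 to 2056-01-01.
Going back 1 day from 2056-01-01 reaches 2055-12-31 (last day of December, 31 days).

2055-12-31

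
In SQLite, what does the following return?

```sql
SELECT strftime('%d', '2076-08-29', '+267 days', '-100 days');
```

12

First apply '+267 days', '-100 days': 2076-08-29 → 2077-02-12.
`%d` extracts the 2-digit day of month: 12.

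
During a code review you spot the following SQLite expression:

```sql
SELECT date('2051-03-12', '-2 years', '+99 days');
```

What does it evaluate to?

Adding -2 years to 2051-03-12 gives 2049-03-12.
Applying '+99 days' to 2049-03-12: counting 99 days forward gives 2049-06-19.

2049-06-19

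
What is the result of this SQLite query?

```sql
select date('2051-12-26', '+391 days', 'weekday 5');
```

Applying '+391 days' to 2051-12-26: counting 391 days forward gives 2053-01-20.
`weekday 5` advances to the next Friday; 2053-01-20 is a Monday, so it moves forward to 2053-01-24.

2053-01-24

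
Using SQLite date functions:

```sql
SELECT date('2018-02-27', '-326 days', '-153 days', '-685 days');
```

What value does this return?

2014-12-21

Applying '-326 days' to 2018-02-27: counting 326 days back gives 2017-04-07.
Applying '-153 days' to 2017-04-07: counting 153 days back gives 2016-11-05.
Applying '-685 days' to 2016-11-05: counting 685 days back gives 2014-12-21.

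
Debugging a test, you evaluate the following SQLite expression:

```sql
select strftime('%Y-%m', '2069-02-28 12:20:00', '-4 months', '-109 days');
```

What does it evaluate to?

2068-07

First apply '-4 months', '-109 days': 2069-02-28 12:20:00 → 2068-07-11 12:20:00.
`%Y-%m` extracts the year-month: 2068-07.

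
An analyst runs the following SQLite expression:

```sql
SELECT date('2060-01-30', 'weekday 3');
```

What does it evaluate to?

2060-02-04

`weekday 3` advances to the next Wednesday; 2060-01-30 is a Friday, so it moves forward to 2060-02-04.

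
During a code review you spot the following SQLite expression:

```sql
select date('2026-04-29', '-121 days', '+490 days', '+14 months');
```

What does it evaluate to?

Applying '-121 days' to 2026-04-29: counting 121 days back gives 2025-12-29.
Applying '+490 days' to 2025-12-29: counting 490 days forward gives 2027-05-03.
Adding +14 months to 2027-05-03 gives 2028-07-03.

2028-07-03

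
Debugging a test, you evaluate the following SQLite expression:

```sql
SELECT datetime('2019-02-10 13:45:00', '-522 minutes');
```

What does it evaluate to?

522 minutes = 8h 42m; -522 minutes from 2019-02-10 13:45:00 is 2019-02-10 05:03:00.

2019-02-10 05:03:00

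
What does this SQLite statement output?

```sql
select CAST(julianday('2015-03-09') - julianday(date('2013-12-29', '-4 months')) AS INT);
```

Adding -4 months to 2013-12-29 gives 2013-08-29.
2 days remain in August 2013 after the 29th (31 − 29).
Full months from September 2013 through February 2015 contribute their day counts.
Then 9 days into March 2015.
Total: 2 + 30 + 31 + 30 + 31 + 31 + 28 + 31 + 30 + 31 + 30 + 31 + 31 + 30 + 31 + 30 + 31 + 31 + 28 + 9 = 557.

557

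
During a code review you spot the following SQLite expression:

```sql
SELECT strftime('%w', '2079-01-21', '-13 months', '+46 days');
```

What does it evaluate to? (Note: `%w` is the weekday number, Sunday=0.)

6

First apply '-13 months', '+46 days': 2079-01-21 → 2078-02-05.
2078-02-05 is a Saturday; with Sunday=0 that is 6.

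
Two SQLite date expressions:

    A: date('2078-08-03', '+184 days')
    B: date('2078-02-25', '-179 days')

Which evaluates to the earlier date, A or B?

A = 2079-02-03.
B = 2077-08-30.
B is earlier.

B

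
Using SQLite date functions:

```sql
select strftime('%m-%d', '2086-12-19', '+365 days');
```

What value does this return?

12-19

First apply '+365 days': 2086-12-19 → 2087-12-19.
`%m-%d` extracts the month-day: 12-19.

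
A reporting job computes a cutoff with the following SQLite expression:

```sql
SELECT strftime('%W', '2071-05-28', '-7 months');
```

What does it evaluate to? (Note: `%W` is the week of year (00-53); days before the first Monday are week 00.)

First apply '-7 months': 2071-05-28 → 2070-10-28.
2070-10-28 is a Tuesday. SQLite's %W counts Mondays since the year started; the result is 43.

43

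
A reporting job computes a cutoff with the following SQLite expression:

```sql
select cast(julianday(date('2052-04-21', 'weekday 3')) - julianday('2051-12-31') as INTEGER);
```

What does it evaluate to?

`weekday 3` advances to the next Wednesday; 2052-04-21 is a Sunday, so it moves forward to 2052-04-24.
0 days remain in December 2051 after the 31st (31 − 31).
January 2052: 31 days.
February 2052: 29 days (leap year).
March 2052: 31 days.
Then 24 days into April 2052.
Total: 0 + 31 + 29 + 31 + 24 = 115.

115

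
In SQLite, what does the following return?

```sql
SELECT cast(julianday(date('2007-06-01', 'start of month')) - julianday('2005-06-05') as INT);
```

726

`start of month` rewinds 2007-06-01 to 2007-06-01.
25 days remain in June 2005 after the 5th (30 − 5).
Full months from July 2005 through May 2007 contribute their day counts.
Then 1 day into June 2007.
Total: 25 + 31 + 31 + 30 + 31 + 30 + 31 + 31 + 28 + 31 + 30 + 31 + 30 + 31 + 31 + 30 + 31 + 30 + 31 + 31 + 28 + 31 + 30 + 31 + 1 = 726.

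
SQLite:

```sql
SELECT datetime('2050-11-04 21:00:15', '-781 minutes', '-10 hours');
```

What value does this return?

781 minutes = 13h 1m; -781 minutes from 2050-11-04 21:00:15 is 2050-11-04 07:59:15.
-10 hours from 2050-11-04 07:59:15 is 2050-11-03 21:59:15 (crosses midnight).

2050-11-03 21:59:15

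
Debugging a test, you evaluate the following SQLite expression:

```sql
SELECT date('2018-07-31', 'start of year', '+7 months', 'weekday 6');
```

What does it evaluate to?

2018-08-04

`start of year` rewinds 2018-07-31 to 2018-01-01.
Adding +7 months to 2018-01-01 gives 2018-08-01.
`weekday 6` advances to the next Saturday; 2018-08-01 is a Wednesday, so it moves forward to 2018-08-04.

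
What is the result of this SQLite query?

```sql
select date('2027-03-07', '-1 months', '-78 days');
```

Adding -1 month to 2027-03-07 gives 2027-02-07.
Applying '-78 days' to 2027-02-07: counting 78 days back gives 2026-11-21.

2026-11-21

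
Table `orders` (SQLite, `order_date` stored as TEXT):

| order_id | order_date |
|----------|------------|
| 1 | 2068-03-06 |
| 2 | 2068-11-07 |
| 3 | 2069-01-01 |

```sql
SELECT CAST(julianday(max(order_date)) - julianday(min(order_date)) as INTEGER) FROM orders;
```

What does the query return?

MIN = 2068-03-06, MAX = 2069-01-01.
25 days remain in March 2068 after the 6th (31 − 6).
Full months from April 2068 through December 2068 contribute their day counts.
Then 1 day into January 2069.
Total: 25 + 30 + 31 + 30 + 31 + 31 + 30 + 31 + 30 + 31 + 1 = 301.

301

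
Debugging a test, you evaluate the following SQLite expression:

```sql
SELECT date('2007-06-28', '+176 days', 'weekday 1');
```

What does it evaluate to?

2007-12-24

Applying '+176 days' to 2007-06-28: counting 176 days forward gives 2007-12-21.
`weekday 1` advances to the next Monday; 2007-12-21 is a Friday, so it moves forward to 2007-12-24.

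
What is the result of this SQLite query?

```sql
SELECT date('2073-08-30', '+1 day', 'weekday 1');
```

2073-09-04

Advancing 1 more day within August lands on 2073-08-31.
`weekday 1` advances to the next Monday; 2073-08-31 is a Thursday, so it moves forward to 2073-09-04.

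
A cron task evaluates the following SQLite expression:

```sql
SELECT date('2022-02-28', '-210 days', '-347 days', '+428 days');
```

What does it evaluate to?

Applying '-210 days' to 2022-02-28: counting 210 days back gives 2021-08-02.
Applying '-347 days' to 2021-08-02: counting 347 days back gives 2020-08-20.
Applying '+428 days' to 2020-08-20: counting 428 days forward gives 2021-10-22.

2021-10-22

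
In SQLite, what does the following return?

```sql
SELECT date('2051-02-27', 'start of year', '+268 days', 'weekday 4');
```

`start of year` rewinds 2051-02-27 to 2051-01-01.
Applying '+268 days' to 2051-01-01: counting 268 days forward gives 2051-09-26.
`weekday 4` advances to the next Thursday; 2051-09-26 is a Tuesday, so it moves forward to 2051-09-28.

2051-09-28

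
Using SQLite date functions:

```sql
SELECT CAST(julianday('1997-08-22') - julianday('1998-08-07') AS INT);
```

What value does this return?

9 days remain in August 1997 after the 22nd (31 − 22).
Full months from September 1997 through July 1998 contribute their day counts.
Then 7 days into August 1998.
Total: 9 + 30 + 31 + 30 + 31 + 31 + 28 + 31 + 30 + 31 + 30 + 31 + 7 = 350.
The subtraction is earlier − later, so the result is −350 → -350.

-350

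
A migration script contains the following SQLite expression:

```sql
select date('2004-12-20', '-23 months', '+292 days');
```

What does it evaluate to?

Adding -23 months to 2004-12-20 gives 2003-01-20.
Applying '+292 days' to 2003-01-20: counting 292 days forward gives 2003-11-08.

2003-11-08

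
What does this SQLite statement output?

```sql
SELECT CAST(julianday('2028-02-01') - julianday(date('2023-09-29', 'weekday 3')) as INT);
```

1581

`weekday 3` advances to the next Wednesday; 2023-09-29 is a Friday, so it moves forward to 2023-10-04.
27 days remain in October 2023 after the 4th (31 − 4).
Full months from November 2023 through January 2028 contribute their day counts.
Then 1 day into February 2028.
Total: 27 + 30 + 31 + 31 + 29 + 31 + 30 + 31 + 30 + 31 + 31 + 30 + 31 + 30 + 31 + 31 + 28 + 31 + 30 + 31 + 30 + 31 + 31 + 30 + 31 + 30 + 31 + 31 + 28 + 31 + 30 + 31 + 30 + 31 + 31 + 30 + 31 + 30 + 31 + 31 + 28 + 31 + 30 + 31 + 30 + 31 + 31 + 30 + 31 + 30 + 31 + 31 + 1 = 1581.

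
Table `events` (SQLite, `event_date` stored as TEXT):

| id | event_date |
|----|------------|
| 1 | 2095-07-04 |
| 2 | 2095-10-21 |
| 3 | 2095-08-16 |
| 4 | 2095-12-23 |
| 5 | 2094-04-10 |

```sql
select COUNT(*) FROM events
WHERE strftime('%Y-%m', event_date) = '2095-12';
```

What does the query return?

1

Rows with year-month 2095-12: 2095-12-23 → 1.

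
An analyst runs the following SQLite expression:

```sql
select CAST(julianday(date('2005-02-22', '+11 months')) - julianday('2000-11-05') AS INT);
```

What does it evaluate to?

Adding +11 months to 2005-02-22 gives 2006-01-22.
25 days remain in November 2000 after the 5th (30 − 5).
Full months from December 2000 through December 2005 contribute their day counts.
Then 22 days into January 2006.
Total: 25 + 31 + 31 + 28 + 31 + 30 + 31 + 30 + 31 + 31 + 30 + 31 + 30 + 31 + 31 + 28 + 31 + 30 + 31 + 30 + 31 + 31 + 30 + 31 + 30 + 31 + 31 + 28 + 31 + 30 + 31 + 30 + 31 + 31 + 30 + 31 + 30 + 31 + 31 + 29 + 31 + 30 + 31 + 30 + 31 + 31 + 30 + 31 + 30 + 31 + 31 + 28 + 31 + 30 + 31 + 30 + 31 + 31 + 30 + 31 + 30 + 31 + 22 = 1904.

1904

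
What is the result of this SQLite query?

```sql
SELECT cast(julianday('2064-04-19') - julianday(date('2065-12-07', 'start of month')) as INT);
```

-591

`start of month` rewinds 2065-12-07 to 2065-12-01.
11 days remain in April 2064 after the 19th (30 − 19).
Full months from May 2064 through November 2065 contribute their day counts.
Then 1 day into December 2065.
Total: 11 + 31 + 30 + 31 + 31 + 30 + 31 + 30 + 31 + 31 + 28 + 31 + 30 + 31 + 30 + 31 + 31 + 30 + 31 + 30 + 1 = 591.
The subtraction is earlier − later, so the result is −591 → -591.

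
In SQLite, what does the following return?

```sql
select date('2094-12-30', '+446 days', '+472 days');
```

2097-07-05

Applying '+446 days' to 2094-12-30: counting 446 days forward gives 2096-03-20.
Applying '+472 days' to 2096-03-20: counting 472 days forward gives 2097-07-05.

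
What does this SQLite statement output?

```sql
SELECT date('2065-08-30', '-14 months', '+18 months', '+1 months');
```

Adding -14 months to 2065-08-30 gives 2064-06-30.
Adding +18 months to 2064-06-30 gives 2065-12-30.
Adding +1 month to 2065-12-30 gives 2066-01-30.

2066-01-30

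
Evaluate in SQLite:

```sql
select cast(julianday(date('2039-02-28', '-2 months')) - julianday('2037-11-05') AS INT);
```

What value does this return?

Adding -2 months to 2039-02-28 gives 2038-12-28.
25 days remain in November 2037 after the 5th (30 − 5).
Full months from December 2037 through November 2038 contribute their day counts.
Then 28 days into December 2038.
Total: 25 + 31 + 31 + 28 + 31 + 30 + 31 + 30 + 31 + 31 + 30 + 31 + 30 + 28 = 418.

418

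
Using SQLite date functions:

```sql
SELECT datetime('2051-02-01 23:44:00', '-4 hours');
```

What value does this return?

-4 hours from 2051-02-01 23:44:00 is 2051-02-01 19:44:00.

2051-02-01 19:44:00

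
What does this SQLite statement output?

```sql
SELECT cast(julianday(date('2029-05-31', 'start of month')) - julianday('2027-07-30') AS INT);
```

641

`start of month` rewinds 2029-05-31 to 2029-05-01.
1 day remains in July 2027 after the 30th (31 − 30).
Full months from August 2027 through April 2029 contribute their day counts.
Then 1 day into May 2029.
Total: 1 + 31 + 30 + 31 + 30 + 31 + 31 + 29 + 31 + 30 + 31 + 30 + 31 + 31 + 30 + 31 + 30 + 31 + 31 + 28 + 31 + 30 + 1 = 641.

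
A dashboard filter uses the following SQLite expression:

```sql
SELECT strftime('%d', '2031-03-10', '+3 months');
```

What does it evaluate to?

First apply '+3 months': 2031-03-10 → 2031-06-10.
`%d` extracts the 2-digit day of month: 10.

10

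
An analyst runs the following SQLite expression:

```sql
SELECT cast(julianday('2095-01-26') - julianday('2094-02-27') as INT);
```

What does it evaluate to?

1 day remains in February 2094 after the 27th (28 − 27).
Full months from March 2094 through December 2094 contribute their day counts.
Then 26 days into January 2095.
Total: 1 + 31 + 30 + 31 + 30 + 31 + 31 + 30 + 31 + 30 + 31 + 26 = 333.

333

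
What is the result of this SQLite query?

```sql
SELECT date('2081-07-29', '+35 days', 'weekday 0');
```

2081-09-07

July 2081 has 31 days; 2 remain after the 29th, so 3 days reach 2081-08-01.
August 2081 has 31 days; 30 remain after the 1st, so 31 days reach 2081-09-01.
Advancing 1 more day within September lands on 2081-09-02.
`weekday 0` advances to the next Sunday; 2081-09-02 is a Tuesday, so it moves forward to 2081-09-07.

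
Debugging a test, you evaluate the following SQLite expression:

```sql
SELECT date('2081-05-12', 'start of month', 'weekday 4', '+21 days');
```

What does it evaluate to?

2081-05-22

`start of month` rewinds 2081-05-12 to 2081-05-01.
`weekday 4` advances to the next Thursday; 2081-05-01 is already a Thursday, so it stays at 2081-05-01.
Advancing 21 more days within May lands on 2081-05-22.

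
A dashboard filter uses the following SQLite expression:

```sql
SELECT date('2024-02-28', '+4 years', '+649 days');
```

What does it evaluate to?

Adding +4 years to 2024-02-28 gives 2028-02-28.
Applying '+649 days' to 2028-02-28: counting 649 days forward gives 2029-12-08.

2029-12-08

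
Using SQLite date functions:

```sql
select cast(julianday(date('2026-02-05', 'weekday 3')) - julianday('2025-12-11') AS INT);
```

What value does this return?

62

`weekday 3` advances to the next Wednesday; 2026-02-05 is a Thursday, so it moves forward to 2026-02-11.
20 days remain in December 2025 after the 11th (31 − 11).
January 2026: 31 days.
Then 11 days into February 2026.
Total: 20 + 31 + 11 = 62.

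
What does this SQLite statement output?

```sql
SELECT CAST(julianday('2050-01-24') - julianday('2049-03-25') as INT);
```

305

6 days remain in March 2049 after the 25th (31 − 25).
Full months from April 2049 through December 2049 contribute their day counts.
Then 24 days into January 2050.
Total: 6 + 30 + 31 + 30 + 31 + 31 + 30 + 31 + 30 + 31 + 24 = 305.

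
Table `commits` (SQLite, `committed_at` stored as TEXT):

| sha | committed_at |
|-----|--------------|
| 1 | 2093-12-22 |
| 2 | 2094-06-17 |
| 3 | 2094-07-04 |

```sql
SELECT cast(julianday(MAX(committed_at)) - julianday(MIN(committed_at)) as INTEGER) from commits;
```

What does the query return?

MIN = 2093-12-22, MAX = 2094-07-04.
9 days remain in December 2093 after the 22nd (31 − 22).
Full months from January 2094 through June 2094 contribute their day counts.
Then 4 days into July 2094.
Total: 9 + 31 + 28 + 31 + 30 + 31 + 30 + 4 = 194.

194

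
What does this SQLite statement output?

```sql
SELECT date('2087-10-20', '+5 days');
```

2087-10-25

Advancing 5 more days within October lands on 2087-10-25.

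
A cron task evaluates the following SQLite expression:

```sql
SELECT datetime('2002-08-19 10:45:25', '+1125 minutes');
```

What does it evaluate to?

1125 minutes = 18h 45m; +1125 minutes from 2002-08-19 10:45:25 is 2002-08-20 05:30:25 (crosses midnight).

2002-08-20 05:30:25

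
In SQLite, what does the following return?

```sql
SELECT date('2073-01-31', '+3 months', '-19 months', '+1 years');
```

2072-10-01

Adding +3 months to 2073-01-31 targets 2073-04-31. April 2073 has only 30 days, so SQLite normalizes the 1-day overflow forward to 2073-05-01.
Adding -19 months to 2073-05-01 gives 2071-10-01.
Adding +1 year to 2071-10-01 gives 2072-10-01.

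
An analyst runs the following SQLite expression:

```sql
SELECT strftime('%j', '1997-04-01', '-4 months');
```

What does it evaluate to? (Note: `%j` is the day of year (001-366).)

336

First apply '-4 months': 1997-04-01 → 1996-12-01.
Day-of-year for 1996-12-01: days since 1996-01-01 inclusive = 336, zero-padded to 336.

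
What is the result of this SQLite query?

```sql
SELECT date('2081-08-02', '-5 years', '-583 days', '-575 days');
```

Adding -5 years to 2081-08-02 gives 2076-08-02.
Applying '-583 days' to 2076-08-02: counting 583 days back gives 2074-12-28.
Applying '-575 days' to 2074-12-28: counting 575 days back gives 2073-06-01.

2073-06-01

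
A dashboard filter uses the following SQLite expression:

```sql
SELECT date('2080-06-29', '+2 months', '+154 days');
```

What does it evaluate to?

2081-01-30

Adding +2 months to 2080-06-29 gives 2080-08-29.
Applying '+154 days' to 2080-08-29: counting 154 days forward gives 2081-01-30.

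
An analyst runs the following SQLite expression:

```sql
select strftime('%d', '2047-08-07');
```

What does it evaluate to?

07

`%d` extracts the 2-digit day of month: 07.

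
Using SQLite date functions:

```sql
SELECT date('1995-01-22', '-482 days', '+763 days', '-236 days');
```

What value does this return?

Applying '-482 days' to 1995-01-22: counting 482 days back gives 1993-09-27.
Applying '+763 days' to 1993-09-27: counting 763 days forward gives 1995-10-30.
Applying '-236 days' to 1995-10-30: counting 236 days back gives 1995-03-08.

1995-03-08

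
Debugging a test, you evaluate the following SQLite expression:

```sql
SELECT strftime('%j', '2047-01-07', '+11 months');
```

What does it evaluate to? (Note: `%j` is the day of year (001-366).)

First apply '+11 months': 2047-01-07 → 2047-12-07.
Day-of-year for 2047-12-07: days since 2047-01-01 inclusive = 341, zero-padded to 341.

341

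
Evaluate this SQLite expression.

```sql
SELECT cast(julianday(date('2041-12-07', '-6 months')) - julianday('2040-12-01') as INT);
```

Adding -6 months to 2041-12-07 gives 2041-06-07.
30 days remain in December 2040 after the 1st (31 − 1).
January 2041: 31 days.
February 2041: 28 days.
March 2041: 31 days.
April 2041: 30 days.
May 2041: 31 days.
Then 7 days into June 2041.
Total: 30 + 31 + 28 + 31 + 30 + 31 + 7 = 188.

188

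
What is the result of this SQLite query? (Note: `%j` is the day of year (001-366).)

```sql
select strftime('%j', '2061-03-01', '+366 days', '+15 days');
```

First apply '+366 days', '+15 days': 2061-03-01 → 2062-03-17.
Day-of-year for 2062-03-17: days since 2062-01-01 inclusive = 76, zero-padded to 076.

076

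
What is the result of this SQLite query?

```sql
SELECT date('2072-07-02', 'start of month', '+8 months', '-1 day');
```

`start of month` rewinds 2072-07-02 to 2072-07-01.
Adding +8 months to 2072-07-01 gives 2073-03-01.
Going back 1 day from 2073-03-01 reaches 2073-02-28 (last day of February, 28 days).

2073-02-28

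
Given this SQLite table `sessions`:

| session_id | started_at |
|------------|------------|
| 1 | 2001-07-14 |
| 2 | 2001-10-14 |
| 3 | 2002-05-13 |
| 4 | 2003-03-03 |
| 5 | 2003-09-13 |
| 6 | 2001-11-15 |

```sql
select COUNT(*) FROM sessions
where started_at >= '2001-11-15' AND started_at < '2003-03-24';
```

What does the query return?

3

Rows in [2001-11-15, 2003-03-24): 2002-05-13, 2003-03-03, 2001-11-15 → 3 rows.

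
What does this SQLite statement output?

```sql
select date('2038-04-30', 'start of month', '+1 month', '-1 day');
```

2038-04-30

`start of month` rewinds 2038-04-30 to 2038-04-01.
Adding +1 month to 2038-04-01 gives 2038-05-01.
Going back 1 day from 2038-05-01 reaches 2038-04-30 (last day of April, 30 days).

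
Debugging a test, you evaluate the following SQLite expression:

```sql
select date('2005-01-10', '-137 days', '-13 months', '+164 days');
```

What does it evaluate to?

2004-01-06

Applying '-137 days' to 2005-01-10: counting 137 days back gives 2004-08-26.
Adding -13 months to 2004-08-26 gives 2003-07-26.
Applying '+164 days' to 2003-07-26: counting 164 days forward gives 2004-01-06.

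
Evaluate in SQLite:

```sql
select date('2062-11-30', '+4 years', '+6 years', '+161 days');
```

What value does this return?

Adding +4 years to 2062-11-30 gives 2066-11-30.
Adding +6 years to 2066-11-30 gives 2072-11-30.
Applying '+161 days' to 2072-11-30: counting 161 days forward gives 2073-05-10.

2073-05-10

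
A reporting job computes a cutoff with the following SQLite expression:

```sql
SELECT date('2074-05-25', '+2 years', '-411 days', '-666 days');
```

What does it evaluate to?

2073-06-13

Adding +2 years to 2074-05-25 gives 2076-05-25.
Applying '-411 days' to 2076-05-25: counting 411 days back gives 2075-04-10.
Applying '-666 days' to 2075-04-10: counting 666 days back gives 2073-06-13.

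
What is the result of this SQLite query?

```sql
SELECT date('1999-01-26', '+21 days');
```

1999-02-16

January 1999 has 31 days; 5 remain after the 26th, so 6 days reach 1999-02-01.
Advancing 15 more days within February lands on 1999-02-16.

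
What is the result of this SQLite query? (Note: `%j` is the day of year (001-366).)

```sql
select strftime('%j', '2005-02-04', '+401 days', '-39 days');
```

032

First apply '+401 days', '-39 days': 2005-02-04 → 2006-02-01.
Day-of-year for 2006-02-01: days since 2006-01-01 inclusive = 32, zero-padded to 032.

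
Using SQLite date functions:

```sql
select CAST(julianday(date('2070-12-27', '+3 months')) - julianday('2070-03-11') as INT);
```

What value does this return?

Adding +3 months to 2070-12-27 gives 2071-03-27.
20 days remain in March 2070 after the 11th (31 − 11).
Full months from April 2070 through February 2071 contribute their day counts.
Then 27 days into March 2071.
Total: 20 + 30 + 31 + 30 + 31 + 31 + 30 + 31 + 30 + 31 + 31 + 28 + 27 = 381.

381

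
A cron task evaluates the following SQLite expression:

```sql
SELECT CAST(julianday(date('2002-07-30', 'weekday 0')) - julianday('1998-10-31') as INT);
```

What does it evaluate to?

1373

`weekday 0` advances to the next Sunday; 2002-07-30 is a Tuesday, so it moves forward to 2002-08-04.
0 days remain in October 1998 after the 31st (31 − 31).
Full months from November 1998 through July 2002 contribute their day counts.
Then 4 days into August 2002.
Total: 0 + 30 + 31 + 31 + 28 + 31 + 30 + 31 + 30 + 31 + 31 + 30 + 31 + 30 + 31 + 31 + 29 + 31 + 30 + 31 + 30 + 31 + 31 + 30 + 31 + 30 + 31 + 31 + 28 + 31 + 30 + 31 + 30 + 31 + 31 + 30 + 31 + 30 + 31 + 31 + 28 + 31 + 30 + 31 + 30 + 31 + 4 = 1373.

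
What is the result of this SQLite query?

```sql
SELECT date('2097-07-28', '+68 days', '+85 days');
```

2097-12-28

Applying '+68 days' to 2097-07-28: counting 68 days forward gives 2097-10-04.
Applying '+85 days' to 2097-10-04: counting 85 days forward gives 2097-12-28.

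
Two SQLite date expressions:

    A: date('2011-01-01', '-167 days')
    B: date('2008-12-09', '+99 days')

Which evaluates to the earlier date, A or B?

A = 2010-07-18.
B = 2009-03-18.
B is earlier.

B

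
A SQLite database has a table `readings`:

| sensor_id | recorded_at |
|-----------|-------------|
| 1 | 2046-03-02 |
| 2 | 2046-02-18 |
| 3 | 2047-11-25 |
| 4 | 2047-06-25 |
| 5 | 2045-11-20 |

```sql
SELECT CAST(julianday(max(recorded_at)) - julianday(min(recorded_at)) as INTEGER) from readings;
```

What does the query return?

MIN = 2045-11-20, MAX = 2047-11-25.
10 days remain in November 2045 after the 20th (30 − 20).
Full months from December 2045 through October 2047 contribute their day counts.
Then 25 days into November 2047.
Total: 10 + 31 + 31 + 28 + 31 + 30 + 31 + 30 + 31 + 31 + 30 + 31 + 30 + 31 + 31 + 28 + 31 + 30 + 31 + 30 + 31 + 31 + 30 + 31 + 25 = 735.

735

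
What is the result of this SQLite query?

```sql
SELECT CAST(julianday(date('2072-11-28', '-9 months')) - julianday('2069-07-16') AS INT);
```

957

Adding -9 months to 2072-11-28 gives 2072-02-28.
15 days remain in July 2069 after the 16th (31 − 16).
Full months from August 2069 through January 2072 contribute their day counts.
Then 28 days into February 2072.
Total: 15 + 31 + 30 + 31 + 30 + 31 + 31 + 28 + 31 + 30 + 31 + 30 + 31 + 31 + 30 + 31 + 30 + 31 + 31 + 28 + 31 + 30 + 31 + 30 + 31 + 31 + 30 + 31 + 30 + 31 + 31 + 28 = 957.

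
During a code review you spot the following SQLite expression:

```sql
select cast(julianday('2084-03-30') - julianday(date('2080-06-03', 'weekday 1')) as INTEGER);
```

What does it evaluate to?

1396

`weekday 1` advances to the next Monday; 2080-06-03 is already a Monday, so it stays at 2080-06-03.
27 days remain in June 2080 after the 3rd (30 − 3).
Full months from July 2080 through February 2084 contribute their day counts.
Then 30 days into March 2084.
Total: 27 + 31 + 31 + 30 + 31 + 30 + 31 + 31 + 28 + 31 + 30 + 31 + 30 + 31 + 31 + 30 + 31 + 30 + 31 + 31 + 28 + 31 + 30 + 31 + 30 + 31 + 31 + 30 + 31 + 30 + 31 + 31 + 28 + 31 + 30 + 31 + 30 + 31 + 31 + 30 + 31 + 30 + 31 + 31 + 29 + 30 = 1396.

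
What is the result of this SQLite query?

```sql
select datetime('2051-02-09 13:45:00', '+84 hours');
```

2051-02-13 01:45:00

+84 hours from 2051-02-09 13:45:00 is 2051-02-13 01:45:00 (crosses midnight).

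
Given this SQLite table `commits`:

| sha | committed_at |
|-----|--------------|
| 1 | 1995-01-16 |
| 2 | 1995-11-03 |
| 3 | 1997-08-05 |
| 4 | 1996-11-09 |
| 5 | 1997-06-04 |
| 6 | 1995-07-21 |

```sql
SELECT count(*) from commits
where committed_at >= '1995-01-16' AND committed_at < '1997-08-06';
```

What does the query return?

Rows in [1995-01-16, 1997-08-06): 1995-01-16, 1995-11-03, 1997-08-05, 1996-11-09, 1997-06-04, 1995-07-21 → 6 rows.

6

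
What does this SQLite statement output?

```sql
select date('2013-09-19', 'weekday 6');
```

`weekday 6` advances to the next Saturday; 2013-09-19 is a Thursday, so it moves forward to 2013-09-21.

2013-09-21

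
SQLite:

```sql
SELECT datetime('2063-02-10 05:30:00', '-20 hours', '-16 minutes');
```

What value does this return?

-20 hours from 2063-02-10 05:30:00 is 2063-02-09 09:30:00 (crosses midnight).
-16 minutes from 2063-02-09 09:30:00 is 2063-02-09 09:14:00.

2063-02-09 09:14:00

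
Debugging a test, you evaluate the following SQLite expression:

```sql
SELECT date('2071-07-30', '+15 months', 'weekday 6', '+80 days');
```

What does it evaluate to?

2073-01-24

Adding +15 months to 2071-07-30 gives 2072-10-30.
`weekday 6` advances to the next Saturday; 2072-10-30 is a Sunday, so it moves forward to 2072-11-05.
Applying '+80 days' to 2072-11-05: counting 80 days forward gives 2073-01-24.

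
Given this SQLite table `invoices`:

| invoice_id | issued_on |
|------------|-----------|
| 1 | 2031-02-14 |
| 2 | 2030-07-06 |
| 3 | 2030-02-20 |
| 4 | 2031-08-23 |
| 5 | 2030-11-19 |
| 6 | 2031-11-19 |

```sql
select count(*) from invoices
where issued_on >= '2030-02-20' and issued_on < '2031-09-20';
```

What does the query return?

5

Rows in [2030-02-20, 2031-09-20): 2031-02-14, 2030-07-06, 2030-02-20, 2031-08-23, 2030-11-19 → 5 rows.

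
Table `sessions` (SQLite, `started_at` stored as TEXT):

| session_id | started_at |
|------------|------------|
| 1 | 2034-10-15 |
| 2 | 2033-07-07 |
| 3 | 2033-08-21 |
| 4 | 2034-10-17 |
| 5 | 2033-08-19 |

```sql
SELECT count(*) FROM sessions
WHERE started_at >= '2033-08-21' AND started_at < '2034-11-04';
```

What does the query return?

3

Rows in [2033-08-21, 2034-11-04): 2034-10-15, 2033-08-21, 2034-10-17 → 3 rows.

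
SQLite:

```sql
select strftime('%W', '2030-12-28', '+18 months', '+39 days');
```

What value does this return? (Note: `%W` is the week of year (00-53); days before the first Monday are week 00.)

First apply '+18 months', '+39 days': 2030-12-28 → 2032-08-06.
2032-08-06 is a Friday. SQLite's %W counts Mondays since the year started; the result is 31.

31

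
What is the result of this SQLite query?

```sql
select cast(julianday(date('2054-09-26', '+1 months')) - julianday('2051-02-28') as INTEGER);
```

1336

Adding +1 month to 2054-09-26 gives 2054-10-26.
0 days remain in February 2051 after the 28th (28 − 28).
Full months from March 2051 through September 2054 contribute their day counts.
Then 26 days into October 2054.
Total: 0 + 31 + 30 + 31 + 30 + 31 + 31 + 30 + 31 + 30 + 31 + 31 + 29 + 31 + 30 + 31 + 30 + 31 + 31 + 30 + 31 + 30 + 31 + 31 + 28 + 31 + 30 + 31 + 30 + 31 + 31 + 30 + 31 + 30 + 31 + 31 + 28 + 31 + 30 + 31 + 30 + 31 + 31 + 30 + 26 = 1336.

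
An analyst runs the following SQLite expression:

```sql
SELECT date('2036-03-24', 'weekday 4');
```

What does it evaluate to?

`weekday 4` advances to the next Thursday; 2036-03-24 is a Monday, so it moves forward to 2036-03-27.

2036-03-27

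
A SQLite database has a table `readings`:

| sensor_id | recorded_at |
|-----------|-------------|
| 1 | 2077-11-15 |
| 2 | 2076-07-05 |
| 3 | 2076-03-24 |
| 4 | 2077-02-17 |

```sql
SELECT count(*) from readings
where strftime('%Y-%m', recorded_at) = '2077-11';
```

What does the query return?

1

Rows with year-month 2077-11: 2077-11-15 → 1.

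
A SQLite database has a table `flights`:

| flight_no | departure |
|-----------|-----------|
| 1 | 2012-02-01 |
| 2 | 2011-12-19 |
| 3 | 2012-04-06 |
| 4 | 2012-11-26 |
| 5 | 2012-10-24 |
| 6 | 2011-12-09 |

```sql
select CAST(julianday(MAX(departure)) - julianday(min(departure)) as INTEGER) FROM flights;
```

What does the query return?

353

MIN = 2011-12-09, MAX = 2012-11-26.
22 days remain in December 2011 after the 9th (31 − 9).
Full months from January 2012 through October 2012 contribute their day counts.
Then 26 days into November 2012.
Total: 22 + 31 + 29 + 31 + 30 + 31 + 30 + 31 + 31 + 30 + 31 + 26 = 353.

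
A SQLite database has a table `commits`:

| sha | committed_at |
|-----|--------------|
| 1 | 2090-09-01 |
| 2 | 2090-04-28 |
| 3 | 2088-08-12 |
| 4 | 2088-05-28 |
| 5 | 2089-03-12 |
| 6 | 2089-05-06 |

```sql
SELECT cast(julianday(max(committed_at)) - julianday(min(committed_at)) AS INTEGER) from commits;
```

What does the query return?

MIN = 2088-05-28, MAX = 2090-09-01.
3 days remain in May 2088 after the 28th (31 − 28).
Full months from June 2088 through August 2090 contribute their day counts.
Then 1 day into September 2090.
Total: 3 + 30 + 31 + 31 + 30 + 31 + 30 + 31 + 31 + 28 + 31 + 30 + 31 + 30 + 31 + 31 + 30 + 31 + 30 + 31 + 31 + 28 + 31 + 30 + 31 + 30 + 31 + 31 + 1 = 826.

826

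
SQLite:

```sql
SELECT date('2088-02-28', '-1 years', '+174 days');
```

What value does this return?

2087-08-21

Adding -1 year to 2088-02-28 gives 2087-02-28.
Applying '+174 days' to 2087-02-28: counting 174 days forward gives 2087-08-21.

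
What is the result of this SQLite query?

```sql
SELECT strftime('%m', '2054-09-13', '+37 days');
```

First apply '+37 days': 2054-09-13 → 2054-10-20.
`%m` extracts the 2-digit month (01-12): 10.

10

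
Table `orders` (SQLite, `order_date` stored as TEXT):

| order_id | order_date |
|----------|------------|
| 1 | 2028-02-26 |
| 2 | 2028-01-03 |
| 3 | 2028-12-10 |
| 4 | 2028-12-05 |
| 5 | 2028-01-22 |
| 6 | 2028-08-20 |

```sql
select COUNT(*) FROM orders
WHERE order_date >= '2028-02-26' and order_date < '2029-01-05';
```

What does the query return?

4

Rows in [2028-02-26, 2029-01-05): 2028-02-26, 2028-12-10, 2028-12-05, 2028-08-20 → 4 rows.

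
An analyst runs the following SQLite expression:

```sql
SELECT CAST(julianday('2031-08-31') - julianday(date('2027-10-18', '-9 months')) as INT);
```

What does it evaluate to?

1686

Adding -9 months to 2027-10-18 gives 2027-01-18.
13 days remain in January 2027 after the 18th (31 − 18).
Full months from February 2027 through July 2031 contribute their day counts.
Then 31 days into August 2031.
Total: 13 + 28 + 31 + 30 + 31 + 30 + 31 + 31 + 30 + 31 + 30 + 31 + 31 + 29 + 31 + 30 + 31 + 30 + 31 + 31 + 30 + 31 + 30 + 31 + 31 + 28 + 31 + 30 + 31 + 30 + 31 + 31 + 30 + 31 + 30 + 31 + 31 + 28 + 31 + 30 + 31 + 30 + 31 + 31 + 30 + 31 + 30 + 31 + 31 + 28 + 31 + 30 + 31 + 30 + 31 + 31 = 1686.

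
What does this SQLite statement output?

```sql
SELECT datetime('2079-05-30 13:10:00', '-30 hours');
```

-30 hours from 2079-05-30 13:10:00 is 2079-05-29 07:10:00 (crosses midnight).

2079-05-29 07:10:00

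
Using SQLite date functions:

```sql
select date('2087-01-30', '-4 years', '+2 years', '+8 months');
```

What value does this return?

Adding -4 years to 2087-01-30 gives 2083-01-30.
Adding +2 years to 2083-01-30 gives 2085-01-30.
Adding +8 months to 2085-01-30 gives 2085-09-30.

2085-09-30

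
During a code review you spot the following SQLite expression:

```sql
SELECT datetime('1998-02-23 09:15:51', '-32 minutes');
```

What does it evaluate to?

-32 minutes from 1998-02-23 09:15:51 is 1998-02-23 08:43:51.

1998-02-23 08:43:51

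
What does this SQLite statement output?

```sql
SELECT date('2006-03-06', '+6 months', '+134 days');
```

Adding +6 months to 2006-03-06 gives 2006-09-06.
Applying '+134 days' to 2006-09-06: counting 134 days forward gives 2007-01-18.

2007-01-18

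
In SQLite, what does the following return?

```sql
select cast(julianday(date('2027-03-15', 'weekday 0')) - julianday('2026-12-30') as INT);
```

81

`weekday 0` advances to the next Sunday; 2027-03-15 is a Monday, so it moves forward to 2027-03-21.
1 day remains in December 2026 after the 30th (31 − 30).
January 2027: 31 days.
February 2027: 28 days.
Then 21 days into March 2027.
Total: 1 + 31 + 28 + 21 = 81.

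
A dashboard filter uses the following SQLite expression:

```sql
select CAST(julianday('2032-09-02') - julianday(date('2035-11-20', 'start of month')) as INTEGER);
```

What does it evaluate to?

`start of month` rewinds 2035-11-20 to 2035-11-01.
28 days remain in September 2032 after the 2nd (30 − 2).
Full months from October 2032 through October 2035 contribute their day counts.
Then 1 day into November 2035.
Total: 28 + 31 + 30 + 31 + 31 + 28 + 31 + 30 + 31 + 30 + 31 + 31 + 30 + 31 + 30 + 31 + 31 + 28 + 31 + 30 + 31 + 30 + 31 + 31 + 30 + 31 + 30 + 31 + 31 + 28 + 31 + 30 + 31 + 30 + 31 + 31 + 30 + 31 + 1 = 1155.
The subtraction is earlier − later, so the result is −1155 → -1155.

-1155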